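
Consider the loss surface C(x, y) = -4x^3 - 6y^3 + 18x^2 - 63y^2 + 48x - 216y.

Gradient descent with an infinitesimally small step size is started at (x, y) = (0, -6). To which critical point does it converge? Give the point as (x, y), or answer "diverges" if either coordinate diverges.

(-1, -4)

C is separable, so gradient descent decouples: x follows -∂C/∂x, y follows -∂C/∂y.
∂C/∂x = -12(x - 4)(x + 1); at x=0 this is 48, so x decreases.
∂C/∂y = -18(y + 3)(y + 4); at y=-6 this is -108, so y increases.
x converges to its nearest critical value -1 (a local min of the x-part); y converges to -4. The iterate converges to (-1, -4).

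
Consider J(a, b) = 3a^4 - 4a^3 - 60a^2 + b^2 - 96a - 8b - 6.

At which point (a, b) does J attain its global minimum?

(4, 4)

J(a,b) separates as P(a) + Q(b) − 6, so its minimum is min P + min Q − 6.
P'(a) = 12(a - 4)(a + 1)(a + 2) vanishes at a ∈ {-2, -1, 4}; Q'(b) = 2b - 8 vanishes at b ∈ {4}.
Local minima of P (where P''>0): P(-2)=32, P(4)=-832. Local minima of Q: Q(4)=-16.
So the global minimum of J is P(4) + Q(4) − 6 = -832 − 16 − 6 = -854, attained at (4, 4).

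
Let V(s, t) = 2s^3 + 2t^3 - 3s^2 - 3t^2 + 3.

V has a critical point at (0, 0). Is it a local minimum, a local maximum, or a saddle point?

local maximum

The mixed partial ∂²V/∂s∂t is 0, so the Hessian at any point is diag(V_ss, V_tt) = diag(6(2s - 1), 6(2t - 1)).
At (0, 0): H = diag(-6, -6).
Both eigenvalues are negative, so H is negative definite: a local maximum.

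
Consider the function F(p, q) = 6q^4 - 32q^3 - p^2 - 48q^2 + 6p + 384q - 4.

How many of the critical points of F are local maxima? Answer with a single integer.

1

F separates as a function of p plus a function of q, so ∇F=0 decouples.
∂F/∂p = -2(p - 3) = 0 at p ∈ {3}; ∂F/∂q = 24(q - 4)(q - 2)(q + 2) = 0 at q ∈ {-2, 2, 4}.
The Hessian is diagonal: diag(F_pp, F_qq). Second derivatives: F_pp(3)=-2; F_qq(-2)=576, F_qq(2)=-192, F_qq(4)=288.
Local maxima occur where both diagonal entries negative: (3, 2). Count: 1.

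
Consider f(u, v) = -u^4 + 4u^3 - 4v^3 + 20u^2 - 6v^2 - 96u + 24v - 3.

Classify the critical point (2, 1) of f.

saddle point

The mixed partial ∂²f/∂u∂v is 0, so the Hessian at any point is diag(f_uu, f_vv) = diag(4(-3u^2 + 6u + 10), -12(2v + 1)).
At (2, 1): H = diag(40, -36).
The eigenvalues have opposite signs, so H is indefinite: a saddle point.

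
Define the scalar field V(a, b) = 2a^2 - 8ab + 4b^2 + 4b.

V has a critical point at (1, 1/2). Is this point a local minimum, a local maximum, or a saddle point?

saddle point

The Hessian of V is constant: H = [[4, -8], [-8, 8]].
det(H) = 4·8 − (-8)² = -32.
Since det(H) < 0, H is indefinite and the critical point is a saddle point.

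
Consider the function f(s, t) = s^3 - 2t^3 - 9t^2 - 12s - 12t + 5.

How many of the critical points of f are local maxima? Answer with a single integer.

f separates as a function of s plus a function of t, so ∇f=0 decouples.
∂f/∂s = 3(s - 2)(s + 2) = 0 at s ∈ {-2, 2}; ∂f/∂t = -6(t + 1)(t + 2) = 0 at t ∈ {-2, -1}.
The Hessian is diagonal: diag(f_ss, f_tt). Second derivatives: f_ss(-2)=-12, f_ss(2)=12; f_tt(-2)=6, f_tt(-1)=-6.
Local maxima occur where both diagonal entries negative: (-2, -1). Count: 1.

1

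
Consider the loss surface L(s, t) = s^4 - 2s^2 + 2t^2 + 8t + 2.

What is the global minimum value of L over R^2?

-7

L(s,t) separates as P(s) + Q(t) + 2, so its minimum is min P + min Q + 2.
P'(s) = 4s(s - 1)(s + 1) vanishes at s ∈ {-1, 0, 1}; Q'(t) = 4(t + 2) vanishes at t ∈ {-2}.
Local minima of P (where P''>0): P(-1)=-1, P(1)=-1. Local minima of Q: Q(-2)=-8.
So the global minimum of L is P(-1) + Q(-2) + 2 = -1 − 8 + 2 = -7, attained at (-1, -2).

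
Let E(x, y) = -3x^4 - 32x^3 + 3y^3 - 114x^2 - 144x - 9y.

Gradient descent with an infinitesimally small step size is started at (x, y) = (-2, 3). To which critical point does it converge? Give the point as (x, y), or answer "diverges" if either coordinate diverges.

E is separable, so gradient descent decouples: x follows -∂E/∂x, y follows -∂E/∂y.
∂E/∂x = -12(x + 1)(x + 3)(x + 4); at x=-2 this is 24, so x decreases.
∂E/∂y = 9(y - 1)(y + 1); at y=3 this is 72, so y decreases.
x converges to its nearest critical value -3 (a local min of the x-part); y converges to 1. The iterate converges to (-3, 1).

(-3, 1)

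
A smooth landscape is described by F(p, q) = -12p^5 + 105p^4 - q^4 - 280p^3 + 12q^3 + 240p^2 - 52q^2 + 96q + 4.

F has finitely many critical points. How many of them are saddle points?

F separates as a function of p plus a function of q, so ∇F=0 decouples.
∂F/∂p = -60p(p - 4)(p - 2)(p - 1) = 0 at p ∈ {0, 1, 2, 4}; ∂F/∂q = -4(q - 4)(q - 3)(q - 2) = 0 at q ∈ {2, 3, 4}.
The Hessian is diagonal: diag(F_pp, F_qq). Second derivatives: F_pp(0)=480, F_pp(1)=-180, F_pp(2)=240, F_pp(4)=-1440; F_qq(2)=-8, F_qq(3)=4, F_qq(4)=-8.
Saddle points occur where the two diagonal entries have opposite signs: (0, 2), (0, 4), (1, 3), (2, 2), (2, 4), (4, 3). Count: 6.

6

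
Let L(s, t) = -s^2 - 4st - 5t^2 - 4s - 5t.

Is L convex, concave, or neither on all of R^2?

concave

L is quadratic, so its Hessian is the constant matrix H = [[-2, -4], [-4, -10]].
det(H) = 4, tr(H) = -12.
det(H) > 0 and tr(H) < 0, so H is negative definite everywhere: concave.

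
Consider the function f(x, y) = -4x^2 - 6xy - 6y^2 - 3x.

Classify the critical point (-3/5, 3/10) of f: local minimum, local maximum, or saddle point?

local maximum

The Hessian of f is constant: H = [[-8, -6], [-6, -12]].
det(H) = (-8)·(-12) − (-6)² = 60.
det(H) > 0 and tr(H) = -20 < 0, so H is negative definite and the point is a local maximum.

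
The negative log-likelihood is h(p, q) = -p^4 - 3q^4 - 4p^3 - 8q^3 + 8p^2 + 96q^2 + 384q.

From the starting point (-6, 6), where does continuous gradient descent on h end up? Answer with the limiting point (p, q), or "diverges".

diverges

h is separable, so gradient descent decouples: p follows -∂h/∂p, q follows -∂h/∂q.
∂h/∂p = -4p(p - 1)(p + 4); at p=-6 this is 336, so p decreases.
∂h/∂q = -12(q - 4)(q + 2)(q + 4); at q=6 this is -1920, so q increases.
The p-coordinate has no critical point in that direction and runs off to infinity.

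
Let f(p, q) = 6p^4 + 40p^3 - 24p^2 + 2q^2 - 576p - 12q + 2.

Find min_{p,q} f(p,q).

f(p,q) separates as A(p) + B(q) + 2, so its minimum is min A + min B + 2.
A'(p) = 24(p - 2)(p + 3)(p + 4) vanishes at p ∈ {-4, -3, 2}; B'(q) = 4q - 12 vanishes at q ∈ {3}.
Local minima of A (where A''>0): A(-4)=896, A(2)=-832. Local minima of B: B(3)=-18.
So the global minimum of f is A(2) + B(3) + 2 = -832 − 18 + 2 = -848, attained at (2, 3).

-848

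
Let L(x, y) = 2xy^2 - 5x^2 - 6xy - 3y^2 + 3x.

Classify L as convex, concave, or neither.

neither

The term 2xy^2 is cubic, so the Hessian is not constant.
∂²L/∂y² = 4x - 6, which takes both signs as x varies (negative for sufficiently negative x). A diagonal entry of the Hessian changing sign means the Hessian is neither positive- nor negative-semidefinite on all of R^2.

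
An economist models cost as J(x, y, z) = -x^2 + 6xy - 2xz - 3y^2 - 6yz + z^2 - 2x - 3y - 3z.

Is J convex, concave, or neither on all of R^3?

neither

J is quadratic, so its Hessian is the constant matrix H = [[-2, 6, -2], [6, -6, -6], [-2, -6, 2]].
Leading principal minors: -2, -24, 192.
Neither pattern holds ⇒ H is indefinite ⇒ neither convex nor concave.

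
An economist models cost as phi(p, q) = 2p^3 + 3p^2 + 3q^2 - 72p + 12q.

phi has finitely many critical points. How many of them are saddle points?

1

phi separates as a function of p plus a function of q, so ∇phi=0 decouples.
∂phi/∂p = 6(p - 3)(p + 4) = 0 at p ∈ {-4, 3}; ∂phi/∂q = 6(q + 2) = 0 at q ∈ {-2}.
The Hessian is diagonal: diag(phi_pp, phi_qq). Second derivatives: phi_pp(-4)=-42, phi_pp(3)=42; phi_qq(-2)=6.
Saddle points occur where the two diagonal entries have opposite signs: (-4, -2). Count: 1.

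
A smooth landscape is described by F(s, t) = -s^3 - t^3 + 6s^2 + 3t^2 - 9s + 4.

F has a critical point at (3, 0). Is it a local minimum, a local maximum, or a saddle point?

The mixed partial ∂²F/∂s∂t is 0, so the Hessian at any point is diag(F_ss, F_tt) = diag(6(-s + 2), 6(-t + 1)).
At (3, 0): H = diag(-6, 6).
The eigenvalues have opposite signs, so H is indefinite: a saddle point.

saddle point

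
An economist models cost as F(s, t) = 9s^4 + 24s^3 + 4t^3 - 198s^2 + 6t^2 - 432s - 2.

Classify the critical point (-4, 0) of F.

The mixed partial ∂²F/∂s∂t is 0, so the Hessian at any point is diag(F_ss, F_tt) = diag(36(3s^2 + 4s - 11), 12(2t + 1)).
At (-4, 0): H = diag(756, 12).
Both eigenvalues are positive, so H is positive definite: a local minimum.

local minimum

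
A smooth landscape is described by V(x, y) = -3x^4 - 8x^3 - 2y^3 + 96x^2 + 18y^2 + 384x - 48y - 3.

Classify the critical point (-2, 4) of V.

saddle point

The mixed partial ∂²V/∂x∂y is 0, so the Hessian at any point is diag(V_xx, V_yy) = diag(12(-3x^2 - 4x + 16), 12(-y + 3)).
At (-2, 4): H = diag(144, -12).
The eigenvalues have opposite signs, so H is indefinite: a saddle point.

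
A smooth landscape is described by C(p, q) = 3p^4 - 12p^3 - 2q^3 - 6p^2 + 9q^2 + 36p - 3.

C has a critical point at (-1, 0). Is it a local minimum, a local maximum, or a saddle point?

The mixed partial ∂²C/∂p∂q is 0, so the Hessian at any point is diag(C_pp, C_qq) = diag(12(3p^2 - 6p - 1), 6(-2q + 3)).
At (-1, 0): H = diag(96, 18).
Both eigenvalues are positive, so H is positive definite: a local minimum.

local minimum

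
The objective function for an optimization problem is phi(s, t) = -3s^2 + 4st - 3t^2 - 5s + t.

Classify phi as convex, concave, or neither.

phi is quadratic, so its Hessian is the constant matrix H = [[-6, 4], [4, -6]].
det(H) = 20, tr(H) = -12.
det(H) > 0 and tr(H) < 0, so H is negative definite everywhere: concave.

concave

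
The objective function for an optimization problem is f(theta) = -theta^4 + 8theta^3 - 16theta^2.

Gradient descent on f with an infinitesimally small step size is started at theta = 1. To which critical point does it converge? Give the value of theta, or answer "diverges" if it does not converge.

2

f'(theta) = -4theta(theta - 4)(theta - 2), so f'(1) = -12.
Gradient descent moves in the -f' direction, i.e. theta is increasing.
The nearest critical point in that direction is theta = 2, where f'' = 16 > 0 (a local minimum). The iterate converges there.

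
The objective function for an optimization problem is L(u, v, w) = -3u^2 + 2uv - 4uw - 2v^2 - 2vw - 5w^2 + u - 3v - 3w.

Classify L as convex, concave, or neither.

concave

L is quadratic, so its Hessian is the constant matrix H = [[-6, 2, -4], [2, -4, -2], [-4, -2, -10]].
Leading principal minors: -6, 20, -80.
Signs alternate −, +, − ⇒ H ≺ 0 ⇒ concave.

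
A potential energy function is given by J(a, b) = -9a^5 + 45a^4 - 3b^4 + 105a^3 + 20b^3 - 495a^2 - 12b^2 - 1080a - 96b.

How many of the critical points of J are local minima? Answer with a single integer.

J separates as a function of a plus a function of b, so ∇J=0 decouples.
∂J/∂a = -45(a - 4)(a - 3)(a + 1)(a + 2) = 0 at a ∈ {-2, -1, 3, 4}; ∂J/∂b = -12(b - 4)(b - 2)(b + 1) = 0 at b ∈ {-1, 2, 4}.
The Hessian is diagonal: diag(J_aa, J_bb). Second derivatives: J_aa(-2)=1350, J_aa(-1)=-900, J_aa(3)=900, J_aa(4)=-1350; J_bb(-1)=-180, J_bb(2)=72, J_bb(4)=-120.
Local minima occur where both diagonal entries positive: (-2, 2), (3, 2). Count: 2.

2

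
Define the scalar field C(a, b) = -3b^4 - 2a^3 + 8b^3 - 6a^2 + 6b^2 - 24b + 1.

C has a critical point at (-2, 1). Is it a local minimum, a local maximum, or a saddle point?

local minimum

The mixed partial ∂²C/∂a∂b is 0, so the Hessian at any point is diag(C_aa, C_bb) = diag(-12(a + 1), 12(-3b^2 + 4b + 1)).
At (-2, 1): H = diag(12, 24).
Both eigenvalues are positive, so H is positive definite: a local minimum.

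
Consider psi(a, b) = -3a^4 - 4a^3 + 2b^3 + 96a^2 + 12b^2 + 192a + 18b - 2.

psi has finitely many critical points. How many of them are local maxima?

psi separates as a function of a plus a function of b, so ∇psi=0 decouples.
∂psi/∂a = -12(a - 4)(a + 1)(a + 4) = 0 at a ∈ {-4, -1, 4}; ∂psi/∂b = 6(b + 1)(b + 3) = 0 at b ∈ {-3, -1}.
The Hessian is diagonal: diag(psi_aa, psi_bb). Second derivatives: psi_aa(-4)=-288, psi_aa(-1)=180, psi_aa(4)=-480; psi_bb(-3)=-12, psi_bb(-1)=12.
Local maxima occur where both diagonal entries negative: (-4, -3), (4, -3). Count: 2.

2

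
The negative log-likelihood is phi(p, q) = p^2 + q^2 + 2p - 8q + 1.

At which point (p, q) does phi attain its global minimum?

phi(p,q) separates as A(p) + B(q) + 1, so its minimum is min A + min B + 1.
A'(p) = 2p + 2 vanishes at p ∈ {-1}; B'(q) = 2q - 8 vanishes at q ∈ {4}.
Local minima of A (where A''>0): A(-1)=-1. Local minima of B: B(4)=-16.
So the global minimum of phi is A(-1) + B(4) + 1 = -1 − 16 + 1 = -16, attained at (-1, 4).

(-1, 4)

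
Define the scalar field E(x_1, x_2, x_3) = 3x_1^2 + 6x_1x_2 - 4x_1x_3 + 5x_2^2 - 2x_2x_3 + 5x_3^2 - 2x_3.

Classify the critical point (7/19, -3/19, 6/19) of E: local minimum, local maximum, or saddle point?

The Hessian is constant: H = [[6, 6, -4], [6, 10, -2], [-4, -2, 10]].
Leading principal minors: Δ₁ = 6, Δ₂ = 24, Δ₃ = 152.
All leading minors are positive, so H is positive definite: a local minimum.

local minimum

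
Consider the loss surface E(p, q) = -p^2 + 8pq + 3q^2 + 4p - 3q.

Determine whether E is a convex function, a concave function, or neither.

E is quadratic, so its Hessian is the constant matrix H = [[-2, 8], [8, 6]].
det(H) = -76, tr(H) = 4.
det(H) < 0, so H is indefinite: neither convex nor concave.

neither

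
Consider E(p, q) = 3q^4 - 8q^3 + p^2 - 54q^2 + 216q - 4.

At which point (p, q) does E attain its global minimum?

(0, -3)

E(p,q) separates as A(p) + B(q) − 4, so its minimum is min A + min B − 4.
A'(p) = 2p vanishes at p ∈ {0}; B'(q) = 12(q - 3)(q - 2)(q + 3) vanishes at q ∈ {-3, 2, 3}.
Local minima of A (where A''>0): A(0)=0. Local minima of B: B(-3)=-675, B(3)=189.
So the global minimum of E is A(0) + B(-3) − 4 = 0 − 675 − 4 = -679, attained at (0, -3).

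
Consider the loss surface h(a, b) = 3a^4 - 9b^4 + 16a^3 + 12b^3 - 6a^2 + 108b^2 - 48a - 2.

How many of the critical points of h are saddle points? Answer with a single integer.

5

h separates as a function of a plus a function of b, so ∇h=0 decouples.
∂h/∂a = 12(a - 1)(a + 1)(a + 4) = 0 at a ∈ {-4, -1, 1}; ∂h/∂b = -36b(b - 3)(b + 2) = 0 at b ∈ {-2, 0, 3}.
The Hessian is diagonal: diag(h_aa, h_bb). Second derivatives: h_aa(-4)=180, h_aa(-1)=-72, h_aa(1)=120; h_bb(-2)=-360, h_bb(0)=216, h_bb(3)=-540.
Saddle points occur where the two diagonal entries have opposite signs: (-4, -2), (-4, 3), (-1, 0), (1, -2), (1, 3). Count: 5.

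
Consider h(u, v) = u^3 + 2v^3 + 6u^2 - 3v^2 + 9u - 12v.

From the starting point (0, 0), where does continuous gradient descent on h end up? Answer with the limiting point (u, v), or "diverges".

(-1, 2)

h is separable, so gradient descent decouples: u follows -∂h/∂u, v follows -∂h/∂v.
∂h/∂u = 3(u + 1)(u + 3); at u=0 this is 9, so u decreases.
∂h/∂v = 6(v - 2)(v + 1); at v=0 this is -12, so v increases.
u converges to its nearest critical value -1 (a local min of the u-part); v converges to 2. The iterate converges to (-1, 2).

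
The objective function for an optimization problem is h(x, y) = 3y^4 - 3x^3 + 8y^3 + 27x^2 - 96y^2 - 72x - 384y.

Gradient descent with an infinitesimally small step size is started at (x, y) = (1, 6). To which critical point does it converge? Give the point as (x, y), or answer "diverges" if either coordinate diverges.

(2, 4)

h is separable, so gradient descent decouples: x follows -∂h/∂x, y follows -∂h/∂y.
∂h/∂x = -9(x - 4)(x - 2); at x=1 this is -27, so x increases.
∂h/∂y = 12(y - 4)(y + 2)(y + 4); at y=6 this is 1920, so y decreases.
x converges to its nearest critical value 2 (a local min of the x-part); y converges to 4. The iterate converges to (2, 4).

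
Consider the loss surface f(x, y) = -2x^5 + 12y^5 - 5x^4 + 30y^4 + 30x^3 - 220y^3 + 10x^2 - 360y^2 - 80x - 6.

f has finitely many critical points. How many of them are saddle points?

8

f separates as a function of x plus a function of y, so ∇f=0 decouples.
∂f/∂x = -10(x - 2)(x - 1)(x + 1)(x + 4) = 0 at x ∈ {-4, -1, 1, 2}; ∂f/∂y = 60y(y - 3)(y + 1)(y + 4) = 0 at y ∈ {-4, -1, 0, 3}.
The Hessian is diagonal: diag(f_xx, f_yy). Second derivatives: f_xx(-4)=900, f_xx(-1)=-180, f_xx(1)=100, f_xx(2)=-180; f_yy(-4)=-5040, f_yy(-1)=720, f_yy(0)=-720, f_yy(3)=5040.
Saddle points occur where the two diagonal entries have opposite signs: (-4, -4), (-4, 0), (-1, -1), (-1, 3), (1, -4), (1, 0), (2, -1), (2, 3). Count: 8.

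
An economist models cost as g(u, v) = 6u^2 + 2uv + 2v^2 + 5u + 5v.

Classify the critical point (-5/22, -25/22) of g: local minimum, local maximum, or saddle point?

local minimum

The Hessian of g is constant: H = [[12, 2], [2, 4]].
det(H) = 12·4 − 2² = 44.
det(H) > 0 and tr(H) = 16 > 0, so H is positive definite and the point is a local minimum.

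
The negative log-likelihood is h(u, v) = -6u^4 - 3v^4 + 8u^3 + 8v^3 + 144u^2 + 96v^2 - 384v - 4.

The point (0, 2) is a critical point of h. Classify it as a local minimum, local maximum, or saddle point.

local minimum

The mixed partial ∂²h/∂u∂v is 0, so the Hessian at any point is diag(h_uu, h_vv) = diag(24(-3u^2 + 2u + 12), 12(-3v^2 + 4v + 16)).
At (0, 2): H = diag(288, 144).
Both eigenvalues are positive, so H is positive definite: a local minimum.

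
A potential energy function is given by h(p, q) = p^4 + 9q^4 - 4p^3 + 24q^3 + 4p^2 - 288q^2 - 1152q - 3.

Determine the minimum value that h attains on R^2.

-5379

h(p,q) separates as A(p) + B(q) − 3, so its minimum is min A + min B − 3.
A'(p) = 4p(p - 2)(p - 1) vanishes at p ∈ {0, 1, 2}; B'(q) = 36(q - 4)(q + 2)(q + 4) vanishes at q ∈ {-4, -2, 4}.
Local minima of A (where A''>0): A(0)=0, A(2)=0. Local minima of B: B(-4)=768, B(4)=-5376.
So the global minimum of h is A(0) + B(4) − 3 = 0 − 5376 − 3 = -5379, attained at (0, 4).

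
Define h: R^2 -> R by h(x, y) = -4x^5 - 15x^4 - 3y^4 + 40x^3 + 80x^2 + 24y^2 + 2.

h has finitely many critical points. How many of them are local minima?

h separates as a function of x plus a function of y, so ∇h=0 decouples.
∂h/∂x = -20x(x - 2)(x + 1)(x + 4) = 0 at x ∈ {-4, -1, 0, 2}; ∂h/∂y = -12y(y - 2)(y + 2) = 0 at y ∈ {-2, 0, 2}.
The Hessian is diagonal: diag(h_xx, h_yy). Second derivatives: h_xx(-4)=1440, h_xx(-1)=-180, h_xx(0)=160, h_xx(2)=-720; h_yy(-2)=-96, h_yy(0)=48, h_yy(2)=-96.
Local minima occur where both diagonal entries positive: (-4, 0), (0, 0). Count: 2.

2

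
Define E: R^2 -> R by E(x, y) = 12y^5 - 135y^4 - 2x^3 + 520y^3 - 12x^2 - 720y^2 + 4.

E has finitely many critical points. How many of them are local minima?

E separates as a function of x plus a function of y, so ∇E=0 decouples.
∂E/∂x = -6x(x + 4) = 0 at x ∈ {-4, 0}; ∂E/∂y = 60y(y - 4)(y - 3)(y - 2) = 0 at y ∈ {0, 2, 3, 4}.
The Hessian is diagonal: diag(E_xx, E_yy). Second derivatives: E_xx(-4)=24, E_xx(0)=-24; E_yy(0)=-1440, E_yy(2)=240, E_yy(3)=-180, E_yy(4)=480.
Local minima occur where both diagonal entries positive: (-4, 2), (-4, 4). Count: 2.

2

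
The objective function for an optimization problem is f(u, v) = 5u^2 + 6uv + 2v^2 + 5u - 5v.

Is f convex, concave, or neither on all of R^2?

convex

f is quadratic, so its Hessian is the constant matrix H = [[10, 6], [6, 4]].
det(H) = 4, tr(H) = 14.
det(H) > 0 and tr(H) > 0, so H is positive definite everywhere: convex.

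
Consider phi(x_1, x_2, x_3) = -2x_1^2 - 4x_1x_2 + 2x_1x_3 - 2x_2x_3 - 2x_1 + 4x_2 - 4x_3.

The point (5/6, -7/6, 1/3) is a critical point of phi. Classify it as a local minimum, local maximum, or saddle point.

The Hessian is constant: H = [[-4, -4, 2], [-4, 0, -2], [2, -2, 0]].
Leading principal minors: Δ₁ = -4, Δ₂ = -16, Δ₃ = 48.
The minors fit neither the all-positive nor the alternating-sign pattern, so H is indefinite: a saddle point.

saddle point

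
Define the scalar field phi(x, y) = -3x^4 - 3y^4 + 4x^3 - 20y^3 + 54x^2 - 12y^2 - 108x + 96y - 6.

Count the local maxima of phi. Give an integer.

phi separates as a function of x plus a function of y, so ∇phi=0 decouples.
∂phi/∂x = -12(x - 3)(x - 1)(x + 3) = 0 at x ∈ {-3, 1, 3}; ∂phi/∂y = -12(y - 1)(y + 2)(y + 4) = 0 at y ∈ {-4, -2, 1}.
The Hessian is diagonal: diag(phi_xx, phi_yy). Second derivatives: phi_xx(-3)=-288, phi_xx(1)=96, phi_xx(3)=-144; phi_yy(-4)=-120, phi_yy(-2)=72, phi_yy(1)=-180.
Local maxima occur where both diagonal entries negative: (-3, -4), (-3, 1), (3, -4), (3, 1). Count: 4.

4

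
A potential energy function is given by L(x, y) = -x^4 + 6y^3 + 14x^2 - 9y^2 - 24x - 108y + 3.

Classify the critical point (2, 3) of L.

The mixed partial ∂²L/∂x∂y is 0, so the Hessian at any point is diag(L_xx, L_yy) = diag(4(-3x^2 + 7), 18(2y - 1)).
At (2, 3): H = diag(-20, 90).
The eigenvalues have opposite signs, so H is indefinite: a saddle point.

saddle point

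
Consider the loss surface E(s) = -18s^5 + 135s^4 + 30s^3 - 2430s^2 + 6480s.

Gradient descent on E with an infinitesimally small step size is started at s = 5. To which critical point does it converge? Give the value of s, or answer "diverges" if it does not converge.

diverges

E'(s) = -90(s - 4)(s - 3)(s - 2)(s + 3), so E'(5) = -4320.
Gradient descent moves in the -E' direction, i.e. s is increasing.
There is no critical point above s=5, and E' keeps the same sign, so the iterate runs off to +∞.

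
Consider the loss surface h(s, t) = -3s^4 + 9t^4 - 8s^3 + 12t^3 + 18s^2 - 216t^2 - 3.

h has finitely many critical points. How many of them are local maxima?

2

h separates as a function of s plus a function of t, so ∇h=0 decouples.
∂h/∂s = -12s(s - 1)(s + 3) = 0 at s ∈ {-3, 0, 1}; ∂h/∂t = 36t(t - 3)(t + 4) = 0 at t ∈ {-4, 0, 3}.
The Hessian is diagonal: diag(h_ss, h_tt). Second derivatives: h_ss(-3)=-144, h_ss(0)=36, h_ss(1)=-48; h_tt(-4)=1008, h_tt(0)=-432, h_tt(3)=756.
Local maxima occur where both diagonal entries negative: (-3, 0), (1, 0). Count: 2.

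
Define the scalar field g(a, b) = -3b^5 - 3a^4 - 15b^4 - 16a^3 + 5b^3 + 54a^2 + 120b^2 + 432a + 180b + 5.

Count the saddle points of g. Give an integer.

6

g separates as a function of a plus a function of b, so ∇g=0 decouples.
∂g/∂a = -12(a - 3)(a + 3)(a + 4) = 0 at a ∈ {-4, -3, 3}; ∂g/∂b = -15(b - 2)(b + 1)(b + 2)(b + 3) = 0 at b ∈ {-3, -2, -1, 2}.
The Hessian is diagonal: diag(g_aa, g_bb). Second derivatives: g_aa(-4)=-84, g_aa(-3)=72, g_aa(3)=-504; g_bb(-3)=150, g_bb(-2)=-60, g_bb(-1)=90, g_bb(2)=-900.
Saddle points occur where the two diagonal entries have opposite signs: (-4, -3), (-4, -1), (-3, -2), (-3, 2), (3, -3), (3, -1). Count: 6.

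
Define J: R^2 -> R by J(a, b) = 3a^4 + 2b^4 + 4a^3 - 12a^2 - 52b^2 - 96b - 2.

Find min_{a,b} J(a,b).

J(a,b) separates as P(a) + Q(b) − 2, so its minimum is min P + min Q − 2.
P'(a) = 12a(a - 1)(a + 2) vanishes at a ∈ {-2, 0, 1}; Q'(b) = 8(b - 4)(b + 1)(b + 3) vanishes at b ∈ {-3, -1, 4}.
Local minima of P (where P''>0): P(-2)=-32, P(1)=-5. Local minima of Q: Q(-3)=-18, Q(4)=-704.
So the global minimum of J is P(-2) + Q(4) − 2 = -32 − 704 − 2 = -738, attained at (-2, 4).

-738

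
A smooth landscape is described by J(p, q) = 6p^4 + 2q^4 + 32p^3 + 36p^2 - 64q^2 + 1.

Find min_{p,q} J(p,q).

J(p,q) separates as A(p) + B(q) + 1, so its minimum is min A + min B + 1.
A'(p) = 24p(p + 1)(p + 3) vanishes at p ∈ {-3, -1, 0}; B'(q) = 8q(q - 4)(q + 4) vanishes at q ∈ {-4, 0, 4}.
Local minima of A (where A''>0): A(-3)=-54, A(0)=0. Local minima of B: B(-4)=-512, B(4)=-512.
So the global minimum of J is A(-3) + B(-4) + 1 = -54 − 512 + 1 = -565, attained at (-3, -4).

-565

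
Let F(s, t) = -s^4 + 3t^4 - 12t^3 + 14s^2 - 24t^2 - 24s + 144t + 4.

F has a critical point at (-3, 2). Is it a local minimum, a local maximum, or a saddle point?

The mixed partial ∂²F/∂s∂t is 0, so the Hessian at any point is diag(F_ss, F_tt) = diag(4(-3s^2 + 7), 12(3t^2 - 6t - 4)).
At (-3, 2): H = diag(-80, -48).
Both eigenvalues are negative, so H is negative definite: a local maximum.

local maximum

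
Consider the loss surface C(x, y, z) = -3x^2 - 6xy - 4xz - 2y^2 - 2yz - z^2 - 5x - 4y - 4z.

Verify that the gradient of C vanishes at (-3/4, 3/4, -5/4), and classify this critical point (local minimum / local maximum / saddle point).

saddle point

∇C = (-6x - 6y - 4z - 5, -6x - 4y - 2z - 4, -4x - 2y - 2z - 4); substituting (-3/4, 3/4, -5/4) gives ∇C = (0, 0, 0), so (-3/4, 3/4, -5/4) is indeed a critical point.
The Hessian is constant: H = [[-6, -6, -4], [-6, -4, -2], [-4, -2, -2]].
Leading principal minors: Δ₁ = -6, Δ₂ = -12, Δ₃ = 16.
The minors fit neither the all-positive nor the alternating-sign pattern, so H is indefinite: a saddle point.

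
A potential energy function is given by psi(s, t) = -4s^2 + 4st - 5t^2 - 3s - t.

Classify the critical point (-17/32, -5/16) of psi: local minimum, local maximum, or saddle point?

The Hessian of psi is constant: H = [[-8, 4], [4, -10]].
det(H) = (-8)·(-10) − 4² = 64.
det(H) > 0 and tr(H) = -18 < 0, so H is negative definite and the point is a local maximum.

local maximum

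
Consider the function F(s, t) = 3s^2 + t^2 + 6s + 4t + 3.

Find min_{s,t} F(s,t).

-4

F(s,t) separates as P(s) + Q(t) + 3, so its minimum is min P + min Q + 3.
P'(s) = 6s + 6 vanishes at s ∈ {-1}; Q'(t) = 2(t + 2) vanishes at t ∈ {-2}.
Local minima of P (where P''>0): P(-1)=-3. Local minima of Q: Q(-2)=-4.
So the global minimum of F is P(-1) + Q(-2) + 3 = -3 − 4 + 3 = -4, attained at (-1, -2).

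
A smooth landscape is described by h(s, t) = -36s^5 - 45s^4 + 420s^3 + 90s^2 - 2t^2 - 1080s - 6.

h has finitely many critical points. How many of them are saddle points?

h separates as a function of s plus a function of t, so ∇h=0 decouples.
∂h/∂s = -180(s - 2)(s - 1)(s + 1)(s + 3) = 0 at s ∈ {-3, -1, 1, 2}; ∂h/∂t = -4t = 0 at t ∈ {0}.
The Hessian is diagonal: diag(h_ss, h_tt). Second derivatives: h_ss(-3)=7200, h_ss(-1)=-2160, h_ss(1)=1440, h_ss(2)=-2700; h_tt(0)=-4.
Saddle points occur where the two diagonal entries have opposite signs: (-3, 0), (1, 0). Count: 2.

2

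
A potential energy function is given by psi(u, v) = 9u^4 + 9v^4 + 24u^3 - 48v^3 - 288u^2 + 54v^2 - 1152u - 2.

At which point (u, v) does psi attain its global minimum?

(4, 3)

psi(u,v) separates as P(u) + Q(v) − 2, so its minimum is min P + min Q − 2.
P'(u) = 36(u - 4)(u + 2)(u + 4) vanishes at u ∈ {-4, -2, 4}; Q'(v) = 36v(v - 3)(v - 1) vanishes at v ∈ {0, 1, 3}.
Local minima of P (where P''>0): P(-4)=768, P(4)=-5376. Local minima of Q: Q(0)=0, Q(3)=-81.
So the global minimum of psi is P(4) + Q(3) − 2 = -5376 − 81 − 2 = -5459, attained at (4, 3).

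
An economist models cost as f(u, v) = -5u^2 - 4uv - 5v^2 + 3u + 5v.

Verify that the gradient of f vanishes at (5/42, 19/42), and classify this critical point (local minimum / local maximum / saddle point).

∇f = (-10u - 4v + 3, -4u - 10v + 5); substituting (5/42, 19/42) gives ∇f = (0, 0), so (5/42, 19/42) is indeed a critical point.
The Hessian of f is constant: H = [[-10, -4], [-4, -10]].
det(H) = (-10)·(-10) − (-4)² = 84.
det(H) > 0 and tr(H) = -20 < 0, so H is negative definite and the point is a local maximum.

local maximum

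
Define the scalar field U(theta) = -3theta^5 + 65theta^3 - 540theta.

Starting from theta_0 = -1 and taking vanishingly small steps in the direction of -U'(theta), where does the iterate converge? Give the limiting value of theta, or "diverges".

2

U'(theta) = -15(theta - 3)(theta - 2)(theta + 2)(theta + 3), so U'(-1) = -360.
Gradient descent moves in the -U' direction, i.e. theta is increasing.
The nearest critical point in that direction is theta = 2, where U'' = 300 > 0 (a local minimum). The iterate converges there.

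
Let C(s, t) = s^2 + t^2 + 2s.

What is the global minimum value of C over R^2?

C(s,t) separates as P(s) + Q(t), so its minimum is min P + min Q.
P'(s) = 2s + 2 vanishes at s ∈ {-1}; Q'(t) = 2t vanishes at t ∈ {0}.
Local minima of P (where P''>0): P(-1)=-1. Local minima of Q: Q(0)=0.
So the global minimum of C is P(-1) + Q(0) = -1 + 0 = -1, attained at (-1, 0).

-1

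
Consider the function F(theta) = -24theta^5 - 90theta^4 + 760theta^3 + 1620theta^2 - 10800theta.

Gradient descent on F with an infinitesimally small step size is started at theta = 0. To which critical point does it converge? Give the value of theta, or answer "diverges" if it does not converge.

F'(theta) = -120(theta - 3)(theta - 2)(theta + 3)(theta + 5), so F'(0) = -10800.
Gradient descent moves in the -F' direction, i.e. theta is increasing.
The nearest critical point in that direction is theta = 2, where F'' = 4200 > 0 (a local minimum). The iterate converges there.

2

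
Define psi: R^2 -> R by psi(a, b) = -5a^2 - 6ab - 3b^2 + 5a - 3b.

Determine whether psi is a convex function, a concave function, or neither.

concave

psi is quadratic, so its Hessian is the constant matrix H = [[-10, -6], [-6, -6]].
det(H) = 24, tr(H) = -16.
det(H) > 0 and tr(H) < 0, so H is negative definite everywhere: concave.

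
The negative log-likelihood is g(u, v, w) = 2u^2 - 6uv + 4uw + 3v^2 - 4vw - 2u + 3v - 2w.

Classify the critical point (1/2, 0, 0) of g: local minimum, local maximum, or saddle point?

saddle point

The Hessian is constant: H = [[4, -6, 4], [-6, 6, -4], [4, -4, 0]].
Leading principal minors: Δ₁ = 4, Δ₂ = -12, Δ₃ = 32.
The minors fit neither the all-positive nor the alternating-sign pattern, so H is indefinite: a saddle point.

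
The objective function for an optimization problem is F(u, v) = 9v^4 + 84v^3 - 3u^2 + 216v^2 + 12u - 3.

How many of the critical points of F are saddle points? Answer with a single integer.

F separates as a function of u plus a function of v, so ∇F=0 decouples.
∂F/∂u = -6(u - 2) = 0 at u ∈ {2}; ∂F/∂v = 36v(v + 3)(v + 4) = 0 at v ∈ {-4, -3, 0}.
The Hessian is diagonal: diag(F_uu, F_vv). Second derivatives: F_uu(2)=-6; F_vv(-4)=144, F_vv(-3)=-108, F_vv(0)=432.
Saddle points occur where the two diagonal entries have opposite signs: (2, -4), (2, 0). Count: 2.

2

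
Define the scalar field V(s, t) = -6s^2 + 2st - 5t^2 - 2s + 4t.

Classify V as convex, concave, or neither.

concave

V is quadratic, so its Hessian is the constant matrix H = [[-12, 2], [2, -10]].
det(H) = 116, tr(H) = -22.
det(H) > 0 and tr(H) < 0, so H is negative definite everywhere: concave.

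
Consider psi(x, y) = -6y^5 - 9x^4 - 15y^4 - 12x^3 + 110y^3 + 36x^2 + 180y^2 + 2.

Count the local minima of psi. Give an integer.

2

psi separates as a function of x plus a function of y, so ∇psi=0 decouples.
∂psi/∂x = -36x(x - 1)(x + 2) = 0 at x ∈ {-2, 0, 1}; ∂psi/∂y = -30y(y - 3)(y + 1)(y + 4) = 0 at y ∈ {-4, -1, 0, 3}.
The Hessian is diagonal: diag(psi_xx, psi_yy). Second derivatives: psi_xx(-2)=-216, psi_xx(0)=72, psi_xx(1)=-108; psi_yy(-4)=2520, psi_yy(-1)=-360, psi_yy(0)=360, psi_yy(3)=-2520.
Local minima occur where both diagonal entries positive: (0, -4), (0, 0). Count: 2.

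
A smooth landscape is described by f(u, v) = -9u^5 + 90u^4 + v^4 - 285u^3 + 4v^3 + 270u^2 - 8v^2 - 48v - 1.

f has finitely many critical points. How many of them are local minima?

4

f separates as a function of u plus a function of v, so ∇f=0 decouples.
∂f/∂u = -45u(u - 4)(u - 3)(u - 1) = 0 at u ∈ {0, 1, 3, 4}; ∂f/∂v = 4(v - 2)(v + 2)(v + 3) = 0 at v ∈ {-3, -2, 2}.
The Hessian is diagonal: diag(f_uu, f_vv). Second derivatives: f_uu(0)=540, f_uu(1)=-270, f_uu(3)=270, f_uu(4)=-540; f_vv(-3)=20, f_vv(-2)=-16, f_vv(2)=80.
Local minima occur where both diagonal entries positive: (0, -3), (0, 2), (3, -3), (3, 2). Count: 4.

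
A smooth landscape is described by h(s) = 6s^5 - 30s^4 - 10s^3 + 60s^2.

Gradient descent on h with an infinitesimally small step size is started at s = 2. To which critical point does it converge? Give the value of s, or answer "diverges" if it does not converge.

4

h'(s) = 30s(s - 4)(s - 1)(s + 1), so h'(2) = -360.
Gradient descent moves in the -h' direction, i.e. s is increasing.
The nearest critical point in that direction is s = 4, where h'' = 1800 > 0 (a local minimum). The iterate converges there.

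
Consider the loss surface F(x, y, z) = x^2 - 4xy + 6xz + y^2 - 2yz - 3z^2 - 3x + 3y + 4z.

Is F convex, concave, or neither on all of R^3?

F is quadratic, so its Hessian is the constant matrix H = [[2, -4, 6], [-4, 2, -2], [6, -2, -6]].
Leading principal minors: 2, -12, 88.
Neither pattern holds ⇒ H is indefinite ⇒ neither convex nor concave.

neither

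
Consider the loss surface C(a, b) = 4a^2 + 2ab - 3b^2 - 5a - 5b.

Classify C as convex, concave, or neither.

C is quadratic, so its Hessian is the constant matrix H = [[8, 2], [2, -6]].
det(H) = -52, tr(H) = 2.
det(H) < 0, so H is indefinite: neither convex nor concave.

neither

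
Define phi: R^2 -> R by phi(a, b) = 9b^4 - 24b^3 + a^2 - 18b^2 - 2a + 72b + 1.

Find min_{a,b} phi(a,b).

phi(a,b) separates as P(a) + Q(b) + 1, so its minimum is min P + min Q + 1.
P'(a) = 2a - 2 vanishes at a ∈ {1}; Q'(b) = 36(b - 2)(b - 1)(b + 1) vanishes at b ∈ {-1, 1, 2}.
Local minima of P (where P''>0): P(1)=-1. Local minima of Q: Q(-1)=-57, Q(2)=24.
So the global minimum of phi is P(1) + Q(-1) + 1 = -1 − 57 + 1 = -57, attained at (1, -1).

-57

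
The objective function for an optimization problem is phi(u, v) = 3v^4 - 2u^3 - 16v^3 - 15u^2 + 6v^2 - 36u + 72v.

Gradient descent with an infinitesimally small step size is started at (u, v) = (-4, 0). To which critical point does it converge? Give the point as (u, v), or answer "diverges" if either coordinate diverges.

(-3, -1)

phi is separable, so gradient descent decouples: u follows -∂phi/∂u, v follows -∂phi/∂v.
∂phi/∂u = -6(u + 2)(u + 3); at u=-4 this is -12, so u increases.
∂phi/∂v = 12(v - 3)(v - 2)(v + 1); at v=0 this is 72, so v decreases.
u converges to its nearest critical value -3 (a local min of the u-part); v converges to -1. The iterate converges to (-3, -1).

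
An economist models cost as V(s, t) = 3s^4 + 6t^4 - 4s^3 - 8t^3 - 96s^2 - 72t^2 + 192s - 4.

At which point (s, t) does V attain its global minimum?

(-4, 3)

V(s,t) separates as P(s) + Q(t) − 4, so its minimum is min P + min Q − 4.
P'(s) = 12(s - 4)(s - 1)(s + 4) vanishes at s ∈ {-4, 1, 4}; Q'(t) = 24t(t - 3)(t + 2) vanishes at t ∈ {-2, 0, 3}.
Local minima of P (where P''>0): P(-4)=-1280, P(4)=-256. Local minima of Q: Q(-2)=-128, Q(3)=-378.
So the global minimum of V is P(-4) + Q(3) − 4 = -1280 − 378 − 4 = -1662, attained at (-4, 3).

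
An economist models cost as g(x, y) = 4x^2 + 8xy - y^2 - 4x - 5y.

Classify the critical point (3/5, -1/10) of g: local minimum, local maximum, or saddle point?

saddle point

The Hessian of g is constant: H = [[8, 8], [8, -2]].
det(H) = 8·(-2) − 8² = -80.
Since det(H) < 0, H is indefinite and the critical point is a saddle point.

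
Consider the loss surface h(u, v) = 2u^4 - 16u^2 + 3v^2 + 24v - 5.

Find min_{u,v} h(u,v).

h(u,v) separates as P(u) + Q(v) − 5, so its minimum is min P + min Q − 5.
P'(u) = 8u(u - 2)(u + 2) vanishes at u ∈ {-2, 0, 2}; Q'(v) = 6v + 24 vanishes at v ∈ {-4}.
Local minima of P (where P''>0): P(-2)=-32, P(2)=-32. Local minima of Q: Q(-4)=-48.
So the global minimum of h is P(-2) + Q(-4) − 5 = -32 − 48 − 5 = -85, attained at (-2, -4).

-85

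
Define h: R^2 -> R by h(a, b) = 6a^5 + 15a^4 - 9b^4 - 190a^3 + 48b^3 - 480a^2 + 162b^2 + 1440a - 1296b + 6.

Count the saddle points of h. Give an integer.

6

h separates as a function of a plus a function of b, so ∇h=0 decouples.
∂h/∂a = 30(a - 4)(a - 1)(a + 3)(a + 4) = 0 at a ∈ {-4, -3, 1, 4}; ∂h/∂b = -36(b - 4)(b - 3)(b + 3) = 0 at b ∈ {-3, 3, 4}.
The Hessian is diagonal: diag(h_aa, h_bb). Second derivatives: h_aa(-4)=-1200, h_aa(-3)=840, h_aa(1)=-1800, h_aa(4)=5040; h_bb(-3)=-1512, h_bb(3)=216, h_bb(4)=-252.
Saddle points occur where the two diagonal entries have opposite signs: (-4, 3), (-3, -3), (-3, 4), (1, 3), (4, -3), (4, 4). Count: 6.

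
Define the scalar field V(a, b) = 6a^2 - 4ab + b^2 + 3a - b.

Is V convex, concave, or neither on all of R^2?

convex

V is quadratic, so its Hessian is the constant matrix H = [[12, -4], [-4, 2]].
det(H) = 8, tr(H) = 14.
det(H) > 0 and tr(H) > 0, so H is positive definite everywhere: convex.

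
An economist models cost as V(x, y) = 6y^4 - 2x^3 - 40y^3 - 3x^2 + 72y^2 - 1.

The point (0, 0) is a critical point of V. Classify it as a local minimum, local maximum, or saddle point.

saddle point

The mixed partial ∂²V/∂x∂y is 0, so the Hessian at any point is diag(V_xx, V_yy) = diag(-6(2x + 1), 24(3y^2 - 10y + 6)).
At (0, 0): H = diag(-6, 144).
The eigenvalues have opposite signs, so H is indefinite: a saddle point.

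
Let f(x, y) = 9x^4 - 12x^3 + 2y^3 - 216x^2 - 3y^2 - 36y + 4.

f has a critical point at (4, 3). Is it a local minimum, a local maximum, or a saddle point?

local minimum

The mixed partial ∂²f/∂x∂y is 0, so the Hessian at any point is diag(f_xx, f_yy) = diag(36(3x^2 - 2x - 12), 6(2y - 1)).
At (4, 3): H = diag(1008, 30).
Both eigenvalues are positive, so H is positive definite: a local minimum.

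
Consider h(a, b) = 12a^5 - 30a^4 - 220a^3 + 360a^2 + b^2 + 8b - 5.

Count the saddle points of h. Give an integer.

2

h separates as a function of a plus a function of b, so ∇h=0 decouples.
∂h/∂a = 60a(a - 4)(a - 1)(a + 3) = 0 at a ∈ {-3, 0, 1, 4}; ∂h/∂b = 2(b + 4) = 0 at b ∈ {-4}.
The Hessian is diagonal: diag(h_aa, h_bb). Second derivatives: h_aa(-3)=-5040, h_aa(0)=720, h_aa(1)=-720, h_aa(4)=5040; h_bb(-4)=2.
Saddle points occur where the two diagonal entries have opposite signs: (-3, -4), (1, -4). Count: 2.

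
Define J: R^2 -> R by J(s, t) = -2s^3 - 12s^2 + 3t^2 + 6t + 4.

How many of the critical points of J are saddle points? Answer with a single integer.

1

J separates as a function of s plus a function of t, so ∇J=0 decouples.
∂J/∂s = -6s(s + 4) = 0 at s ∈ {-4, 0}; ∂J/∂t = 6(t + 1) = 0 at t ∈ {-1}.
The Hessian is diagonal: diag(J_ss, J_tt). Second derivatives: J_ss(-4)=24, J_ss(0)=-24; J_tt(-1)=6.
Saddle points occur where the two diagonal entries have opposite signs: (0, -1). Count: 1.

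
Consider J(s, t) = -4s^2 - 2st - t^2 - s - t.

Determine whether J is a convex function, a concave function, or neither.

J is quadratic, so its Hessian is the constant matrix H = [[-8, -2], [-2, -2]].
det(H) = 12, tr(H) = -10.
det(H) > 0 and tr(H) < 0, so H is negative definite everywhere: concave.

concave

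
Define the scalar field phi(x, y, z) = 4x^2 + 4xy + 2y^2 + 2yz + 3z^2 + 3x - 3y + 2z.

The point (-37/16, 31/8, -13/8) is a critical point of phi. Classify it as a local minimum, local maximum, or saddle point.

local minimum

The Hessian is constant: H = [[8, 4, 0], [4, 4, 2], [0, 2, 6]].
Leading principal minors: Δ₁ = 8, Δ₂ = 16, Δ₃ = 64.
All leading minors are positive, so H is positive definite: a local minimum.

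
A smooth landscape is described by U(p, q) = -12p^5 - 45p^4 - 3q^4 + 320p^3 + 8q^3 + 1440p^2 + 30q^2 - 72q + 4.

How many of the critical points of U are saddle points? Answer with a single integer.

U separates as a function of p plus a function of q, so ∇U=0 decouples.
∂U/∂p = -60p(p - 4)(p + 3)(p + 4) = 0 at p ∈ {-4, -3, 0, 4}; ∂U/∂q = -12(q - 3)(q - 1)(q + 2) = 0 at q ∈ {-2, 1, 3}.
The Hessian is diagonal: diag(U_pp, U_qq). Second derivatives: U_pp(-4)=1920, U_pp(-3)=-1260, U_pp(0)=2880, U_pp(4)=-13440; U_qq(-2)=-180, U_qq(1)=72, U_qq(3)=-120.
Saddle points occur where the two diagonal entries have opposite signs: (-4, -2), (-4, 3), (-3, 1), (0, -2), (0, 3), (4, 1). Count: 6.

6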